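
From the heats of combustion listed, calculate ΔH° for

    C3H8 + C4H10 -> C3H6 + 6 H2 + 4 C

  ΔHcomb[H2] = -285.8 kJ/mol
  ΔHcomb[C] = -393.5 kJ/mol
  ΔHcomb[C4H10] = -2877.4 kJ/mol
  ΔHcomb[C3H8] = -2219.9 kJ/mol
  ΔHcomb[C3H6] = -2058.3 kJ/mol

With combustion enthalpies, reactants minus products:
= [1·(-2219.9) + 1·(-2877.4)] − [1·(-2058.3) + 6·(-285.8) + 4·(-393.5)]
= 249.8 kJ/mol

ΔH° = 249.8 kJ/mol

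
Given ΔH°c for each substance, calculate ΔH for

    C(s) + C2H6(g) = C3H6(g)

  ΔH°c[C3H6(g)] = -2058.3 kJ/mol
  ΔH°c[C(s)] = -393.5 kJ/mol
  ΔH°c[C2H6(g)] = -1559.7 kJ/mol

ΔH = 105.1 kJ/mol

Using ΔH = Σ nΔHc°(reactants) − Σ nΔHc°(products):
= [1·(-393.5) + 1·(-1559.7)] − [1·(-2058.3)]
= 105.1 kJ/mol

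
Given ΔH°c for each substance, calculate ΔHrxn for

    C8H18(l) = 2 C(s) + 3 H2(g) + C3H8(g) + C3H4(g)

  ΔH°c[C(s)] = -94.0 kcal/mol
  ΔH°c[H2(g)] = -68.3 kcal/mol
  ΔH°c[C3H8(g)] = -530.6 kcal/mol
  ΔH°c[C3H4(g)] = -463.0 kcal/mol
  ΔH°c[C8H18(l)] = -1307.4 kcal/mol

Using ΔH = Σ nΔHc°(reactants) − Σ nΔHc°(products):
= [1·(-1307.4)] − [2·(-94.0) + 3·(-68.3) + 1·(-530.6) + 1·(-463.0)]
= 79.1 kcal/mol

ΔHrxn = 79.1 kcal/mol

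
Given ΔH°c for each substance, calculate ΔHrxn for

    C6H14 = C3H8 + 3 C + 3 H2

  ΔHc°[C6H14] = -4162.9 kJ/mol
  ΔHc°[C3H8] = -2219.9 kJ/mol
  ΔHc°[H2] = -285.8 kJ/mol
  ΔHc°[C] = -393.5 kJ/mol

Using ΔH = Σ nΔHc°(reactants) − Σ nΔHc°(products):
= [1·(-4162.9)] − [1·(-2219.9) + 3·(-393.5) + 3·(-285.8)]
= 94.9 kJ/mol

ΔHrxn = 94.9 kJ/mol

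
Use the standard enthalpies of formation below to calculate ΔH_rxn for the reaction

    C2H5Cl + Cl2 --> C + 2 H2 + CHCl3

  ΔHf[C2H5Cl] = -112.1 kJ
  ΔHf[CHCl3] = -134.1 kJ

ΔH_rxn = -22.0 kJ

ΔH°rxn = Σ nΔHf°(products) − Σ nΔHf°(reactants).
Products: 1·(+0.0) + 2·(+0.0) + 1·(-134.1) = -134.1
Reactants: 1·(-112.1) + 1·(+0.0) = -112.1
ΔH_rxn = (-134.1) − (-112.1) = -22.0 kJ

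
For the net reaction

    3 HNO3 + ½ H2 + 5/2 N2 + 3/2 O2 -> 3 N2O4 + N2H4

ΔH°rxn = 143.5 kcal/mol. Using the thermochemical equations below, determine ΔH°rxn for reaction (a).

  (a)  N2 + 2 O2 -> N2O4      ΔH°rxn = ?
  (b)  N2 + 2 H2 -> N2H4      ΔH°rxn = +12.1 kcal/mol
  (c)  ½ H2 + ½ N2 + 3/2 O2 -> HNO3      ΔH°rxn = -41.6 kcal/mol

ΔH°rxn = 2.2 kcal/mol

(a) × 3: contributes 3·x
(b) as written: +12.1 kcal/mol
(c) reversed and × 3: (-3)·(-41.6) = +124.8 kcal/mol
+143.5 = (+12.1) + (+124.8) + 3·x
x = (+143.5 − (+136.9)) / (3) = 2.2 kcal/mol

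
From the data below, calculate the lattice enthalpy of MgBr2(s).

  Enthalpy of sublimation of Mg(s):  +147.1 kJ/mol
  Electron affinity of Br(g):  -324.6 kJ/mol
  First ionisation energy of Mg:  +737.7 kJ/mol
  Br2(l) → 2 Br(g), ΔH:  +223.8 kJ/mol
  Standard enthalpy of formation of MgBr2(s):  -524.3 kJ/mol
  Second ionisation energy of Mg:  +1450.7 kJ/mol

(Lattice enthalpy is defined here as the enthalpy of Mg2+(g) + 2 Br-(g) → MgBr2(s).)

ΔHf° = 1·ΔHsub + 1·(ΣIE) + 1·D(Br2) + 2·EA + U
-524.3 = 1·(+147.1) + 1·(+2188.4) + 1·(+223.8) + 2·(-324.6) + U
U = -524.3 − (+1910.1) = -2434.4 kJ/mol

U = -2434.4 kJ/mol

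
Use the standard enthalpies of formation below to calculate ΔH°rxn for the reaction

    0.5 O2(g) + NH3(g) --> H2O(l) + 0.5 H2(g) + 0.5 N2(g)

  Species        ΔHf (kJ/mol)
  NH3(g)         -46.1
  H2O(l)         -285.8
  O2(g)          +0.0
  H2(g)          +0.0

Products: 1·(-285.8) + 1/2·(+0.0) + 1/2·(+0.0) = -285.8
Reactants: 1/2·(+0.0) + 1·(-46.1) = -46.1
ΔH°rxn = (-285.8) − (-46.1) = -239.7 kJ/mol

ΔH°rxn = -239.7 kJ/mol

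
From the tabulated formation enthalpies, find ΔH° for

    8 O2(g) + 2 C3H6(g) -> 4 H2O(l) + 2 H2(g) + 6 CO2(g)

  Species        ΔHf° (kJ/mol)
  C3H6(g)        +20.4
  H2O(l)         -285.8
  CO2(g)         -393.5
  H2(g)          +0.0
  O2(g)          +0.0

Products: 4·(-285.8) + 2·(+0.0) + 6·(-393.5) = -3504.2
Reactants: 8·(+0.0) + 2·(+20.4) = +40.8
ΔH° = (-3504.2) − (+40.8) = -3545.0 kJ/mol

ΔH° = -3545.0 kJ/mol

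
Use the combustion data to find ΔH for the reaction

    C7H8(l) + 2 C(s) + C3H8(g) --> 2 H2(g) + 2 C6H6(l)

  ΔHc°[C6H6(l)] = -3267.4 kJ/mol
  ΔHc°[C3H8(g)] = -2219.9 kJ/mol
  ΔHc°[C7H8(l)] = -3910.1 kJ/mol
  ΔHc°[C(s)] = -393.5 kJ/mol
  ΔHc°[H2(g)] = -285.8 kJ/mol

ΔH = 189.4 kJ/mol

Using ΔH = Σ nΔHc°(reactants) − Σ nΔHc°(products):
= [1·(-3910.1) + 2·(-393.5) + 1·(-2219.9)] − [2·(-285.8) + 2·(-3267.4)]
= 189.4 kJ/mol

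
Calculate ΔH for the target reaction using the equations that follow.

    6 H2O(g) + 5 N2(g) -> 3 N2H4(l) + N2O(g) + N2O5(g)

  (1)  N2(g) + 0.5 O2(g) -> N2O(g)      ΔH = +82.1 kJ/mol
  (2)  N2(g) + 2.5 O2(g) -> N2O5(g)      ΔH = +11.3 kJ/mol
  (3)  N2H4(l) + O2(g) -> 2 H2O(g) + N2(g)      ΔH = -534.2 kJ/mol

(1) as written (N2O(g) already on the product side): +82.1 kJ/mol
(2) as written (N2O5(g) already on the product side): +11.3 kJ/mol
(3) reversed and × 3 (N2H4(l) must end up as a product; scale by 3 for the 3 N2H4(l)): (-3)·(-534.2) = +1602.6 kJ/mol
ΔH = (+82.1) + (+11.3) + (+1602.6) = 1696.0 kJ/mol

ΔH = 1696.0 kJ/mol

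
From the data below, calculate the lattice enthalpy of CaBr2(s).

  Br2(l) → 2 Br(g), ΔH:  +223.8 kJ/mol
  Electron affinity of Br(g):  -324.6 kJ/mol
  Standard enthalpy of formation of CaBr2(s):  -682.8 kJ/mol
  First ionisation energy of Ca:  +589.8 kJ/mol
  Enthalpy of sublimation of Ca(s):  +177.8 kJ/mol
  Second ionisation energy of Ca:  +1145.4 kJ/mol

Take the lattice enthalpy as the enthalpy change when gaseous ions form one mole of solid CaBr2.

ΔHf° = 1·ΔHsub + 1·(ΣIE) + 1·D(Br2) + 2·EA + U
-682.8 = 1·(+177.8) + 1·(+1735.2) + 1·(+223.8) + 2·(-324.6) + U
U = -682.8 − (+1487.6) = -2170.4 kJ/mol

U = -2170.4 kJ/mol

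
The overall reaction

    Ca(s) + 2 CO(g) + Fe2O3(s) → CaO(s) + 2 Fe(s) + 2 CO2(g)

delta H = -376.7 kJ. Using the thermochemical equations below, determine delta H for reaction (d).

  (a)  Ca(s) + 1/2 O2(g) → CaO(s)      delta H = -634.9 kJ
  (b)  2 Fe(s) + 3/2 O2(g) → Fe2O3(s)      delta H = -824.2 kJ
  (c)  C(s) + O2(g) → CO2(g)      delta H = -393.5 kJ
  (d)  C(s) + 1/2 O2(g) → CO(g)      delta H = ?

(a) as written (CaO(s) already on the product side): -634.9 kJ
(b) reversed (reverse to put Fe2O3(s) on the reactant side): +824.2 kJ
(c) × 2 (×2 to match 2 CO2(g) in the target): (2)·(-393.5) = -787.0 kJ
(d) reversed and × 2 (CO(g) must end up as a reactant; scale by 2 for the 2 CO(g)): contributes −2·x
-376.7 = (-634.9) + (+824.2) + (-787.0) − 2·x
x = (-376.7 − (-597.7)) / (-2) = -110.5 kJ

delta H = -110.5 kJ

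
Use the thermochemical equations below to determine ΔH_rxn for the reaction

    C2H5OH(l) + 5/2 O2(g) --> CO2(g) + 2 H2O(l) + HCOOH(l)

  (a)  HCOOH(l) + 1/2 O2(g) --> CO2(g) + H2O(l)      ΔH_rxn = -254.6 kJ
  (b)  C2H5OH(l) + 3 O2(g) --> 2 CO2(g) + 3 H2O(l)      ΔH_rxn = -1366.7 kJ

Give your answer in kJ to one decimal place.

(a) reversed: +254.6 kJ
(b) as written: -1366.7 kJ
ΔH_rxn = (-1)·(-254.6) + (1)·(-1366.7) = -1112.1 kJ

ΔH_rxn = -1112.1 kJ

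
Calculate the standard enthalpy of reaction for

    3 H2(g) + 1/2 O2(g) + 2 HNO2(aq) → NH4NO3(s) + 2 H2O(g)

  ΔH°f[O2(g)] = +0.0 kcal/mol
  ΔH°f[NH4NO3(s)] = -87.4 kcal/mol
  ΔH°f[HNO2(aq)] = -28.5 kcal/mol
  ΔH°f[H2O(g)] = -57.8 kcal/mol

Products: 1·(-87.4) + 2·(-57.8) = -203.0
Reactants: 3·(+0.0) + 1/2·(+0.0) + 2·(-28.5) = -57.0
ΔHrxn = (-203.0) − (-57.0) = -146.0 kcal/mol

ΔHrxn = -146.0 kcal/mol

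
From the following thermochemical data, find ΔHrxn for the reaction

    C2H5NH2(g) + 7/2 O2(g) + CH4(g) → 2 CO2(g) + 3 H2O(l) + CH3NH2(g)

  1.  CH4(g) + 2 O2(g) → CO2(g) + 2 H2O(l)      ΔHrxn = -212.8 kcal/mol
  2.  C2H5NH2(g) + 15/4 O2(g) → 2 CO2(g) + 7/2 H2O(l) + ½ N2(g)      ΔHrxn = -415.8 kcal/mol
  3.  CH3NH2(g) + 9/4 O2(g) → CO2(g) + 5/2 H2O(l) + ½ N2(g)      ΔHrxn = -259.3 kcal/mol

ΔHrxn = -369.3 kcal/mol

eq. 1 as written (CH4(g) already on the reactant side): -212.8 kcal/mol
eq. 2 as written (C2H5NH2(g) already on the reactant side): -415.8 kcal/mol
eq. 3 reversed (CH3NH2(g) must end up as a product): +259.3 kcal/mol
Since enthalpy is a state function, ΔHrxn = (-212.8) + (-415.8) + (+259.3) = -369.3 kcal/mol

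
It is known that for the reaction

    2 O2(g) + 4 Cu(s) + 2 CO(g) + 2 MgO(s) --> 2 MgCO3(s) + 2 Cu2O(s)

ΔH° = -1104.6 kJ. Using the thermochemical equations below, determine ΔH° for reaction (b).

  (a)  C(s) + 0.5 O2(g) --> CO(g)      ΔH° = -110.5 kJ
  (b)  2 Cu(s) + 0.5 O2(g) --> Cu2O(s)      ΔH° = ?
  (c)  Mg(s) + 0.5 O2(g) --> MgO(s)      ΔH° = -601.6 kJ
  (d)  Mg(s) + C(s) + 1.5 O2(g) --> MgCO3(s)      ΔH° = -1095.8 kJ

(a) reversed and × 2: (-2)·(-110.5) = +221.0 kJ
(b) × 2: contributes 2·x
(c) reversed and × 2: (-2)·(-601.6) = +1203.2 kJ
(d) × 2: (2)·(-1095.8) = -2191.6 kJ
-1104.6 = (+221.0) + (+1203.2) + (-2191.6) + 2·x
x = (-1104.6 − (-767.4)) / (2) = -168.6 kJ

ΔH° = -168.6 kJ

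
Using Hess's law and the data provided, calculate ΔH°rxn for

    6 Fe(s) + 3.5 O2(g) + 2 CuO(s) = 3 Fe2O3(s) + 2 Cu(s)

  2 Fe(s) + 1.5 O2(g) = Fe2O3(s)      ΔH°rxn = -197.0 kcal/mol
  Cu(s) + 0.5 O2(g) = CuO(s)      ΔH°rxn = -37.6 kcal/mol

equation 1 × 3: (3)·(-197.0) = -591.0 kcal/mol
equation 2 reversed and × 2: (-2)·(-37.6) = +75.2 kcal/mol
Since enthalpy is a state function, ΔH°rxn = (-591.0) + (+75.2) = -515.8 kcal/mol

ΔH°rxn = -515.8 kcal/mol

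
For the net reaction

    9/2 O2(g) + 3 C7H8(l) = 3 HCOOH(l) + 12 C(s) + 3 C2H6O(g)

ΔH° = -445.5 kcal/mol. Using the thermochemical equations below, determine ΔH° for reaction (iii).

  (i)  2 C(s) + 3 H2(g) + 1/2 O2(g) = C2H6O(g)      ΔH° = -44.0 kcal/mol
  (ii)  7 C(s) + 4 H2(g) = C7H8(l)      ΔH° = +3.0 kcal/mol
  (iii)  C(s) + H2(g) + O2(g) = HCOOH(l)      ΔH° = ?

ΔH° = -101.5 kcal/mol

(i) × 3 (×3 to match 3 C2H6O(g) in the target): (3)·(-44.0) = -132.0 kcal/mol
(ii) reversed and × 3 (C7H8(l) must end up as a reactant; scale by 3 for the 3 C7H8(l)): (-3)·(+3.0) = -9.0 kcal/mol
(iii) × 3 (scale by 3 for the 3 HCOOH(l)): contributes 3·x
-445.5 = (-132.0) + (-9.0) + 3·x
x = (-445.5 − (-141.0)) / (3) = -101.5 kcal/mol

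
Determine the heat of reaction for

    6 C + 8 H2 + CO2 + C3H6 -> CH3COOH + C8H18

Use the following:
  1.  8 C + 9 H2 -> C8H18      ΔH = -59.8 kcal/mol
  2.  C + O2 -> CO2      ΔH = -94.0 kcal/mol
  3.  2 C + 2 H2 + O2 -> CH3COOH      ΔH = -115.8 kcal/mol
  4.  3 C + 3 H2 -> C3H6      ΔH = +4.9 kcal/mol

ΔH = -86.5 kcal/mol

eq. 1 as written (C8H18 already on the product side): -59.8 kcal/mol
eq. 2 reversed (reverse to put CO2 on the reactant side): +94.0 kcal/mol
eq. 3 as written (CH3COOH already on the product side): -115.8 kcal/mol
eq. 4 reversed (C3H6 must end up as a reactant): -4.9 kcal/mol
Combining the equations, ΔH = (1)·(-59.8) + (-1)·(-94.0) + (1)·(-115.8) + (-1)·(+4.9) = -86.5 kcal/mol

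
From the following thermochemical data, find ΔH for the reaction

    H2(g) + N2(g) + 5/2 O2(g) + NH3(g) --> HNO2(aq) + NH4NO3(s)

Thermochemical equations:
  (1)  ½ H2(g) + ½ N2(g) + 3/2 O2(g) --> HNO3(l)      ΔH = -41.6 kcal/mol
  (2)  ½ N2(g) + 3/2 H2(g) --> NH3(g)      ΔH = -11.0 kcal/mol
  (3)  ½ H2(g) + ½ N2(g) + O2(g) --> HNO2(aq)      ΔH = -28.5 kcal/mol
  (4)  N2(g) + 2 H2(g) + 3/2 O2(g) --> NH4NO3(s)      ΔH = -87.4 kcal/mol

ΔH = -104.9 kcal/mol

(1): not needed (HNO3(l) appears nowhere else).
(2) reversed (reverse to put NH3(g) on the reactant side): +11.0 kcal/mol
(3) as written (HNO2(aq) already on the product side): -28.5 kcal/mol
(4) as written (NH4NO3(s) already on the product side): -87.4 kcal/mol
ΔH = (-1)·(-11.0) + (1)·(-28.5) + (1)·(-87.4) = -104.9 kcal/mol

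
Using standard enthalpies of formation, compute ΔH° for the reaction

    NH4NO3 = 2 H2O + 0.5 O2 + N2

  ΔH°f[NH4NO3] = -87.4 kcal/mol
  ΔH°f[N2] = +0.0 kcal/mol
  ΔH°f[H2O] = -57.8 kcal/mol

ΔH° = -28.2 kcal/mol

Products: 2·(-57.8) + 1/2·(+0.0) + 1·(+0.0) = -115.6
Reactants: 1·(-87.4) = -87.4
ΔH° = (-115.6) − (-87.4) = -28.2 kcal/mol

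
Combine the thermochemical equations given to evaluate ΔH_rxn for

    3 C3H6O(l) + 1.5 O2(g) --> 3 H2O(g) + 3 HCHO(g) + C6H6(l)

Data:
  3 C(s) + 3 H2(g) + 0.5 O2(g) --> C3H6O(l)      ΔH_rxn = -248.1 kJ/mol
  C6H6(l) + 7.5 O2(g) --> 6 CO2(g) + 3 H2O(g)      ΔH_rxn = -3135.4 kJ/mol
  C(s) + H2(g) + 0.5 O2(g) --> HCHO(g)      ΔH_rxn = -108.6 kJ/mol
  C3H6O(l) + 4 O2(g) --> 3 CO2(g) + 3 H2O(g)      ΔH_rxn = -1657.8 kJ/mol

ΔH_rxn = -257.9 kJ/mol

equation 1 reversed: +248.1 kJ/mol
equation 2 reversed: +3135.4 kJ/mol
equation 3 × 3: (3)·(-108.6) = -325.8 kJ/mol
equation 4 × 2: (2)·(-1657.8) = -3315.6 kJ/mol
Combining the equations, ΔH_rxn = (+248.1) + (+3135.4) + (-325.8) + (-3315.6) = -257.9 kJ/mol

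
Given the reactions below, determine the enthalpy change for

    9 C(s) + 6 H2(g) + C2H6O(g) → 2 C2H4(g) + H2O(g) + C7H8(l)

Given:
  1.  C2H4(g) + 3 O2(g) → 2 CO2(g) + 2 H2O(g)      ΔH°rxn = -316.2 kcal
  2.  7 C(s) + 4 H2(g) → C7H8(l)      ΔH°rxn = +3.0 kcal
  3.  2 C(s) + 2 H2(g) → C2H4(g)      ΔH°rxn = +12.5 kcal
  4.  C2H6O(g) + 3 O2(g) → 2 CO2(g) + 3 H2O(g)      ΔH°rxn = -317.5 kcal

ΔH°rxn = 14.2 kcal

eq. 1 reversed: +316.2 kcal
eq. 2 as written (C7H8(l) already on the product side): +3.0 kcal
eq. 3 as written: +12.5 kcal
eq. 4 as written (C2H6O(g) already on the reactant side): -317.5 kcal
Summing the manipulated equations, ΔH°rxn = (-1)·(-316.2) + (1)·(+3.0) + (1)·(+12.5) + (1)·(-317.5) = 14.2 kcal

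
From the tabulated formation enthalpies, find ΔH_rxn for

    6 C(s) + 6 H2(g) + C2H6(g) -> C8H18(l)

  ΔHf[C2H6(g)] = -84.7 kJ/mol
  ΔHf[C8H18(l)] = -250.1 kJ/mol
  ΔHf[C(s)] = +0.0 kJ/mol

ΔH_rxn = -165.4 kJ/mol

ΔH°rxn = Σ nΔHf°(products) − Σ nΔHf°(reactants).
Products: 1·(-250.1) = -250.1
Reactants: 6·(+0.0) + 6·(+0.0) + 1·(-84.7) = -84.7
ΔH_rxn = (-250.1) − (-84.7) = -165.4 kJ/mol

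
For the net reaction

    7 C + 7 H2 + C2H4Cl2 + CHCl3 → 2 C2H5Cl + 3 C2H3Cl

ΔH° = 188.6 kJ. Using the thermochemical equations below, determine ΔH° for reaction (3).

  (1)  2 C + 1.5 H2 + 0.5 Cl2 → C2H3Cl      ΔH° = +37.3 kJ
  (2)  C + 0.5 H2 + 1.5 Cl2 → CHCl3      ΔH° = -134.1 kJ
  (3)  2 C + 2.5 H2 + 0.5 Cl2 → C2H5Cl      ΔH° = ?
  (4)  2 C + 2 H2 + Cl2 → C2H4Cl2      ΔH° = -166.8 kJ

(1) × 3 (×3 to match 3 C2H3Cl in the target): (3)·(+37.3) = +111.9 kJ
(2) reversed (reverse to put CHCl3 on the reactant side): +134.1 kJ
(3) × 2 (scale by 2 for the 2 C2H5Cl): contributes 2·x
(4) reversed (reverse to put C2H4Cl2 on the reactant side): +166.8 kJ
+188.6 = (+111.9) + (+134.1) + (+166.8) + 2·x
x = (+188.6 − (+412.8)) / (2) = -112.1 kJ

ΔH° = -112.1 kJ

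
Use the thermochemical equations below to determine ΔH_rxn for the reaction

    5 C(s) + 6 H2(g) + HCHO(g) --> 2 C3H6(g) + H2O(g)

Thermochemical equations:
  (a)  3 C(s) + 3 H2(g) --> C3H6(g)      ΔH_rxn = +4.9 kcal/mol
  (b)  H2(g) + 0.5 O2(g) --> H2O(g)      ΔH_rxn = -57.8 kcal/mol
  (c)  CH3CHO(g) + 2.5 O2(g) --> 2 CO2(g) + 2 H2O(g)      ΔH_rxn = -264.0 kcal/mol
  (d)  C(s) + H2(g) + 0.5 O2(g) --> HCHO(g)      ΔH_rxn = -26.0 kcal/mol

(a) × 2: (2)·(+4.9) = +9.8 kcal/mol
(b) as written: -57.8 kcal/mol
(c): not needed.
(d) reversed: +26.0 kcal/mol
ΔH_rxn = (2)·(+4.9) + (1)·(-57.8) + (-1)·(-26.0) = -22.0 kcal/mol

ΔH_rxn = -22.0 kcal/mol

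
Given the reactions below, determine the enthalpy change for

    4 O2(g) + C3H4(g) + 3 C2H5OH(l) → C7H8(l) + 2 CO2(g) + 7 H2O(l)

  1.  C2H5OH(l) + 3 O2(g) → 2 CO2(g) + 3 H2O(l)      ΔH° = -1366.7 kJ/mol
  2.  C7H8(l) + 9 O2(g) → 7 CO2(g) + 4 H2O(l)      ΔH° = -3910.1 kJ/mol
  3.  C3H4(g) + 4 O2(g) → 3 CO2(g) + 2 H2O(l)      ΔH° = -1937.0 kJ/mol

ΔH° = -2127.0 kJ/mol

eq. 1 × 3 (×3 to match 3 C2H5OH(l) in the target): (3)·(-1366.7) = -4100.1 kJ/mol
eq. 2 reversed (C7H8(l) must end up as a product): +3910.1 kJ/mol
eq. 3 as written (C3H4(g) already on the reactant side): -1937.0 kJ/mol
By Hess's law, ΔH° = (-4100.1) + (+3910.1) + (-1937.0) = -2127.0 kJ/mol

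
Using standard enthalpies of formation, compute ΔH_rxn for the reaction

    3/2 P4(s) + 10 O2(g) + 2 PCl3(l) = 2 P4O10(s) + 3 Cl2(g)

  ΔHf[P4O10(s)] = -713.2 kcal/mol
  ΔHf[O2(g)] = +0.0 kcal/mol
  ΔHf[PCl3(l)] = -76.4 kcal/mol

ΔH°rxn = Σ nΔHf°(products) − Σ nΔHf°(reactants).
Products: 2·(-713.2) + 3·(+0.0) = -1426.4
Reactants: 3/2·(+0.0) + 10·(+0.0) + 2·(-76.4) = -152.8
ΔH_rxn = (-1426.4) − (-152.8) = -1273.6 kcal/mol

ΔH_rxn = -1273.6 kcal/mol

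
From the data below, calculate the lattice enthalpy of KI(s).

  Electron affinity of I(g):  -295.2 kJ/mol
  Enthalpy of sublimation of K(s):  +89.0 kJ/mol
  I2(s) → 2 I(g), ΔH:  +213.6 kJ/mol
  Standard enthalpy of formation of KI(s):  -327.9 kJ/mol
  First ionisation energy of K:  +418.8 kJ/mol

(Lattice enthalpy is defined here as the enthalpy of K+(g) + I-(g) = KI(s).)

U = -647.3 kJ/mol

ΔHf° = 1·ΔHsub + 1·(ΣIE) + 1/2·D(I2) + 1·EA + U
-327.9 = 1·(+89.0) + 1·(+418.8) + 1/2·(+213.6) + 1·(-295.2) + U
U = -327.9 − (+319.4) = -647.3 kJ/mol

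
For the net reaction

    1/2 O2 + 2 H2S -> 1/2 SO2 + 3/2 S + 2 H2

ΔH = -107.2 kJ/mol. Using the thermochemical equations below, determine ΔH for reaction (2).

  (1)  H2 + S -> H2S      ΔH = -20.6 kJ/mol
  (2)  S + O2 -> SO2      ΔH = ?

ΔH = -296.8 kJ/mol

(1) reversed and × 2: (-2)·(-20.6) = +41.2 kJ/mol
(2) × 1/2: contributes 1/2·x
-107.2 = (+41.2) + 1/2·x
x = (-107.2 − (+41.2)) / (1/2) = -296.8 kJ/mol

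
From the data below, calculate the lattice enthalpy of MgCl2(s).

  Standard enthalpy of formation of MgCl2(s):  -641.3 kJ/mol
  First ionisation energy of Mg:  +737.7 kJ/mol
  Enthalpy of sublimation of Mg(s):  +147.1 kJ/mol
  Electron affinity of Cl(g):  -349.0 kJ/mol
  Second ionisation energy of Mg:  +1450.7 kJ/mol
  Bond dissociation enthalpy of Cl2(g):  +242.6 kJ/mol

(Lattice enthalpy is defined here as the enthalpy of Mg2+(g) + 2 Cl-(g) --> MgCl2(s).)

ΔHf° = 1·ΔHsub + 1·(ΣIE) + 1·D(Cl2) + 2·EA + U
-641.3 = 1·(+147.1) + 1·(+2188.4) + 1·(+242.6) + 2·(-349.0) + U
U = -641.3 − (+1880.1) = -2521.4 kJ/mol

U = -2521.4 kJ/mol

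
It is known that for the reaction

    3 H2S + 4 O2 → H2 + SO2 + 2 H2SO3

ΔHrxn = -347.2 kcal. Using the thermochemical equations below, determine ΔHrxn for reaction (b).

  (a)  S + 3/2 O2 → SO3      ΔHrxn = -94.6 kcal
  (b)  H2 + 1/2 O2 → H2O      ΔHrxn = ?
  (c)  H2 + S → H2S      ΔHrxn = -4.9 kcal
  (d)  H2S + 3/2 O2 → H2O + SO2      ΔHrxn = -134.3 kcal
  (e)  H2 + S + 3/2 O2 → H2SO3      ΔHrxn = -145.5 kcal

ΔHrxn = -68.3 kcal

(a): not needed (SO3 appears nowhere else).
(b) reversed: contributes −x
(c) reversed and × 2: (-2)·(-4.9) = +9.8 kcal
(d) as written (SO2 already on the product side): -134.3 kcal
(e) × 2 (×2 to match 2 H2SO3 in the target): (2)·(-145.5) = -291.0 kcal
-347.2 = (+9.8) + (-134.3) + (-291.0) − x
x = (-347.2 − (-415.5)) / (-1) = -68.3 kcal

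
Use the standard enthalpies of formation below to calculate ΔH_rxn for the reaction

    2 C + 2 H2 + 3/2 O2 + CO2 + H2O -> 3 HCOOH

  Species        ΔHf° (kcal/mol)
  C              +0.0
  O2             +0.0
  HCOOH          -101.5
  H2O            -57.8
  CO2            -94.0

ΔH_rxn = -152.7 kcal/mol

Products: 3·(-101.5) = -304.5
Reactants: 2·(+0.0) + 2·(+0.0) + 3/2·(+0.0) + 1·(-94.0) + 1·(-57.8) = -151.8
ΔH_rxn = (-304.5) − (-151.8) = -152.7 kcal/mol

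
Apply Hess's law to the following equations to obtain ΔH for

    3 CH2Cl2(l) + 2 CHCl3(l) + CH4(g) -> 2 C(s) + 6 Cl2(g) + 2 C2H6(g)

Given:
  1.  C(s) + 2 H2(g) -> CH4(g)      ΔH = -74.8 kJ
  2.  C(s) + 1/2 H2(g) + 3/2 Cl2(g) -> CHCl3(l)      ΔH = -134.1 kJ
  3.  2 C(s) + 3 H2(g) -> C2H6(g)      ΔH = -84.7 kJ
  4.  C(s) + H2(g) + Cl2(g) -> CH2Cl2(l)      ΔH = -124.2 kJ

ΔH = 546.2 kJ

eq. 1 reversed (CH4(g) must end up as a reactant): +74.8 kJ
eq. 2 reversed and × 2 (CHCl3(l) must end up as a reactant; ×2 to match 2 CHCl3(l) in the target): (-2)·(-134.1) = +268.2 kJ
eq. 3 × 2 (×2 to match 2 C2H6(g) in the target): (2)·(-84.7) = -169.4 kJ
eq. 4 reversed and × 3 (reverse to put CH2Cl2(l) on the reactant side; ×3 to match 3 CH2Cl2(l) in the target): (-3)·(-124.2) = +372.6 kJ
ΔH = (-1)·(-74.8) + (-2)·(-134.1) + (2)·(-84.7) + (-3)·(-124.2) = 546.2 kJ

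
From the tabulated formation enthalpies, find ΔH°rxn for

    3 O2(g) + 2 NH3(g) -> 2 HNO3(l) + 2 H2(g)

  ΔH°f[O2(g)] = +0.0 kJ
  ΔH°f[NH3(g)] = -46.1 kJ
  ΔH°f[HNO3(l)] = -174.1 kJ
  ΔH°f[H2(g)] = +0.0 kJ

Products: 2·(-174.1) + 2·(+0.0) = -348.2
Reactants: 3·(+0.0) + 2·(-46.1) = -92.2
ΔH°rxn = (-348.2) − (-92.2) = -256.0 kJ

ΔH°rxn = -256.0 kJ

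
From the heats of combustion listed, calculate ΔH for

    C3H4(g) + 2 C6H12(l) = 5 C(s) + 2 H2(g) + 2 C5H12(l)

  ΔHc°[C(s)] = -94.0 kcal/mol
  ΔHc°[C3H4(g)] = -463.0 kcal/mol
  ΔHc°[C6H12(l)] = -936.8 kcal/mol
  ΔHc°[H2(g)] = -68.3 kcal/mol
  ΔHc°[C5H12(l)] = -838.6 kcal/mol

ΔH = -52.8 kcal/mol

With combustion enthalpies, reactants minus products:
= [1·(-463.0) + 2·(-936.8)] − [5·(-94.0) + 2·(-68.3) + 2·(-838.6)]
= -52.8 kcal/mol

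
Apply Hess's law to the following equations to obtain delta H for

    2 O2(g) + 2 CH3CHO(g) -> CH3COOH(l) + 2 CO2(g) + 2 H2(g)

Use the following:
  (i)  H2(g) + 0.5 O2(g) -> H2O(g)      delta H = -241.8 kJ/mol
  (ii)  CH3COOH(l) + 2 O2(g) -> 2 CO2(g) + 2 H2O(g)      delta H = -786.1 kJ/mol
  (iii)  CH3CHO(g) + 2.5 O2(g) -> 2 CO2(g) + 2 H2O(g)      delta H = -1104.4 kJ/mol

delta H = -939.1 kJ/mol

(i) reversed and × 2: (-2)·(-241.8) = +483.6 kJ/mol
(ii) reversed: +786.1 kJ/mol
(iii) × 2: (2)·(-1104.4) = -2208.8 kJ/mol
delta H = (+483.6) + (+786.1) + (-2208.8) = -939.1 kJ/mol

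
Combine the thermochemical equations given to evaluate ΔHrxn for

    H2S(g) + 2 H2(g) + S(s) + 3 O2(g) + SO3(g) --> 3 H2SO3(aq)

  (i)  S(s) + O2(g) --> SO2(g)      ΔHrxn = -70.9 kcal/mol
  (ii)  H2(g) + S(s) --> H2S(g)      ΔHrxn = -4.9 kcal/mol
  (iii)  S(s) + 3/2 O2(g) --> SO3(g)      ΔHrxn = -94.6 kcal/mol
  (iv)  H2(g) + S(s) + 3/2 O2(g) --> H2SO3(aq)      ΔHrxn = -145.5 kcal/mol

ΔHrxn = -337.0 kcal/mol

(i): not needed (SO2(g) appears nowhere else).
(ii) reversed (reverse to put H2S(g) on the reactant side): +4.9 kcal/mol
(iii) reversed (reverse to put SO3(g) on the reactant side): +94.6 kcal/mol
(iv) × 3 (scale by 3 for the 3 H2SO3(aq)): (3)·(-145.5) = -436.5 kcal/mol
Combining the equations, ΔHrxn = (+4.9) + (+94.6) + (-436.5) = -337.0 kcal/mol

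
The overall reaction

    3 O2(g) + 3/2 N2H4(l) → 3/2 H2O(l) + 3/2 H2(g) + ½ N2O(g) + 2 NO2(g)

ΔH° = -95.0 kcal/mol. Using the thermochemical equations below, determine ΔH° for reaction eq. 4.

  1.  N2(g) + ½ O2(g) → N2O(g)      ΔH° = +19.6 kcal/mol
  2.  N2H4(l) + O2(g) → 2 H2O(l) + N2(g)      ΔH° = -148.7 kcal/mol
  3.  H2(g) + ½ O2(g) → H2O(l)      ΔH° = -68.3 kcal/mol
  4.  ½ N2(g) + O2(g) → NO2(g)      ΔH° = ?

ΔH° = 7.9 kcal/mol

eq. 1 × 1/2: (1/2)·(+19.6) = +9.8 kcal/mol
eq. 2 × 3/2: (3/2)·(-148.7) = -223.05 kcal/mol
eq. 3 reversed and × 3/2: (-3/2)·(-68.3) = +102.45 kcal/mol
eq. 4 × 2: contributes 2·x
-95.0 = (+9.8) + (-223.05) + (+102.45) + 2·x
x = (-95.0 − (-110.8)) / (2) = 7.9 kcal/mol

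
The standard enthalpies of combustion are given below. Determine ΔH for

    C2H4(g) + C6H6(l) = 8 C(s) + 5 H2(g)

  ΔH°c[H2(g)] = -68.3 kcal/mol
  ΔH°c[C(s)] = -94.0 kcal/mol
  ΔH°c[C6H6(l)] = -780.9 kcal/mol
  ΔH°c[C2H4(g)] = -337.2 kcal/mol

With combustion enthalpies, reactants minus products:
= [1·(-337.2) + 1·(-780.9)] − [8·(-94.0) + 5·(-68.3)]
= -24.6 kcal/mol

ΔH = -24.6 kcal/mol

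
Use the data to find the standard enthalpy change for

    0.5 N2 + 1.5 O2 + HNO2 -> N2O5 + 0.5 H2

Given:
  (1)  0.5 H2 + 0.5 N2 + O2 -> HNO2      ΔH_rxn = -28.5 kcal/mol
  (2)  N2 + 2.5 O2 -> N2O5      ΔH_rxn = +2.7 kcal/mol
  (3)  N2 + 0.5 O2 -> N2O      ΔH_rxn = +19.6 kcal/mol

ΔH_rxn = 31.2 kcal/mol

(1) reversed (reverse to put HNO2 on the reactant side): +28.5 kcal/mol
(2) as written (N2O5 already on the product side): +2.7 kcal/mol
(3): not needed (N2O appears nowhere else).
ΔH_rxn = (-1)·(-28.5) + (1)·(+2.7) = 31.2 kcal/mol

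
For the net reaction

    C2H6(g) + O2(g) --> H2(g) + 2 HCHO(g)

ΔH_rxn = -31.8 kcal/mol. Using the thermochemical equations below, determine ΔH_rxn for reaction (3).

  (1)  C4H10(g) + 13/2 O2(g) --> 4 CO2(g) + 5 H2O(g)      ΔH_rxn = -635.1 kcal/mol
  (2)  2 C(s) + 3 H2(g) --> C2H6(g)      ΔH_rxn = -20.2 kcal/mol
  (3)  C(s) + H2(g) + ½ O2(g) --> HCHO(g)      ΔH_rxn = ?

(1): not needed.
(2) reversed: +20.2 kcal/mol
(3) × 2: contributes 2·x
-31.8 = (+20.2) + 2·x
x = (-31.8 − (+20.2)) / (2) = -26.0 kcal/mol

ΔH_rxn = -26.0 kcal/mol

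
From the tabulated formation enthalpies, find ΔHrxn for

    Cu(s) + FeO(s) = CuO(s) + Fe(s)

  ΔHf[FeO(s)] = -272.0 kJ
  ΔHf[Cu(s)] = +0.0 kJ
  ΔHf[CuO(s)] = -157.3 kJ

ΔH°rxn = Σ nΔHf°(products) − Σ nΔHf°(reactants).
Products: 1·(-157.3) + 1·(+0.0) = -157.3
Reactants: 1·(+0.0) + 1·(-272.0) = -272.0
ΔHrxn = (-157.3) − (-272.0) = 114.7 kJ

ΔHrxn = 114.7 kJ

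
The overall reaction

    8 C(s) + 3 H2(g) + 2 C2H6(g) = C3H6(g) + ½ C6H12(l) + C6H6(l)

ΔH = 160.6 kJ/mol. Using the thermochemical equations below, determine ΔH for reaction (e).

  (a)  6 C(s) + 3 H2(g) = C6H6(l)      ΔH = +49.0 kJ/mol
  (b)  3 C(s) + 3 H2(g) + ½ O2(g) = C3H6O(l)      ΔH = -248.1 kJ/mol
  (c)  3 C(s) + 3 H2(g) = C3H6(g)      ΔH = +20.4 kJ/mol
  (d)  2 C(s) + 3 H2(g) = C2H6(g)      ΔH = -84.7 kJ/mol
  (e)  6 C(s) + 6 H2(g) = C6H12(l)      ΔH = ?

ΔH = -156.4 kJ/mol

(a) as written (C6H6(l) already on the product side): +49.0 kJ/mol
(b): not needed (C3H6O(l) appears nowhere else).
(c) as written (C3H6(g) already on the product side): +20.4 kJ/mol
(d) reversed and × 2 (C2H6(g) must end up as a reactant; scale by 2 for the 2 C2H6(g)): (-2)·(-84.7) = +169.4 kJ/mol
(e) × 1/2 (×1/2 to match 1/2 C6H12(l) in the target): contributes 1/2·x
+160.6 = (+49.0) + (+20.4) + (+169.4) + 1/2·x
x = (+160.6 − (+238.8)) / (1/2) = -156.4 kJ/mol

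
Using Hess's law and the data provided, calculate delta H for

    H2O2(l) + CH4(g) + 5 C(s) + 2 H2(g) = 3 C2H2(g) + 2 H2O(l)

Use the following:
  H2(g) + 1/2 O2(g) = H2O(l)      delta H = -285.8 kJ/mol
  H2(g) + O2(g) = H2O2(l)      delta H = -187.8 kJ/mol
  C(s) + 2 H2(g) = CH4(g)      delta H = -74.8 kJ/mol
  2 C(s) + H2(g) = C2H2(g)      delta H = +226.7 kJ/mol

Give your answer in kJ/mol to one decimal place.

equation 1 × 2: (2)·(-285.8) = -571.6 kJ/mol
equation 2 reversed: +187.8 kJ/mol
equation 3 reversed: +74.8 kJ/mol
equation 4 × 3: (3)·(+226.7) = +680.1 kJ/mol
Combining the equations, delta H = (-571.6) + (+187.8) + (+74.8) + (+680.1) = 371.1 kJ/mol

delta H = 371.1 kJ/mol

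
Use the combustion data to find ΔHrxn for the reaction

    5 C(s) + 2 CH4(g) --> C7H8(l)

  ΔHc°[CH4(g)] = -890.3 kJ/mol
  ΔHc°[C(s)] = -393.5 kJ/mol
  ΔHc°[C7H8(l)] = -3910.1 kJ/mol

ΔHrxn = 162.0 kJ/mol

With combustion enthalpies, reactants minus products:
= [5·(-393.5) + 2·(-890.3)] − [1·(-3910.1)]
= 162.0 kJ/mol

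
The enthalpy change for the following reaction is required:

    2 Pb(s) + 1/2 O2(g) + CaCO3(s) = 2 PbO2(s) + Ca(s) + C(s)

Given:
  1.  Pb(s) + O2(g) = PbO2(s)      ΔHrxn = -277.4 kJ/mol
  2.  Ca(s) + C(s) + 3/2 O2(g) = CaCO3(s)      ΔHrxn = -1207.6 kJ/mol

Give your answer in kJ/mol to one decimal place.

eq. 1 × 2 (scale by 2 for the 2 PbO2(s)): (2)·(-277.4) = -554.8 kJ/mol
eq. 2 reversed (CaCO3(s) must end up as a reactant): +1207.6 kJ/mol
Summing the manipulated equations, ΔHrxn = (2)·(-277.4) + (-1)·(-1207.6) = 652.8 kJ/mol

ΔHrxn = 652.8 kJ/mol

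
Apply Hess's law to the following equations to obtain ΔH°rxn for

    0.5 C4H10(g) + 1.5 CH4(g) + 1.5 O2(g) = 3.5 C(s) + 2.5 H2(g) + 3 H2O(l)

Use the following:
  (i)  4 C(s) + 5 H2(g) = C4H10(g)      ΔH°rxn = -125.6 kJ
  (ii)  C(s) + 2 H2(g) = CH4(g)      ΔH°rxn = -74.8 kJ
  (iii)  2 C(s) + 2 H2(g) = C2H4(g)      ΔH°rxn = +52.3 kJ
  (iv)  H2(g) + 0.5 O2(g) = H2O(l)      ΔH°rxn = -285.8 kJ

(i) reversed and × 1/2: (-1/2)·(-125.6) = +62.8 kJ
(ii) reversed and × 3/2: (-3/2)·(-74.8) = +112.2 kJ
(iii): not needed.
(iv) × 3: (3)·(-285.8) = -857.4 kJ
Summing the manipulated equations, ΔH°rxn = (-1/2)·(-125.6) + (-3/2)·(-74.8) + (3)·(-285.8) = -682.4 kJ

ΔH°rxn = -682.4 kJ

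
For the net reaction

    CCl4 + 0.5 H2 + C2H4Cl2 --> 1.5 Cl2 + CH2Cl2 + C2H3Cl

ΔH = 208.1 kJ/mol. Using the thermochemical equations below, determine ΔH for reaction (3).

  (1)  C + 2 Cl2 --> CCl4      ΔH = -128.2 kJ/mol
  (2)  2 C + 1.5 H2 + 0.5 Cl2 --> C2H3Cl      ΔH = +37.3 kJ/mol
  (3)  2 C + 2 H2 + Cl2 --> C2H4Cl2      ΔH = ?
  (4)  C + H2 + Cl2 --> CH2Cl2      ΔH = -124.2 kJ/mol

(1) reversed: +128.2 kJ/mol
(2) as written: +37.3 kJ/mol
(3) reversed: contributes −x
(4) as written: -124.2 kJ/mol
+208.1 = (+128.2) + (+37.3) + (-124.2) − x
x = (+208.1 − (+41.3)) / (-1) = -166.8 kJ/mol

ΔH = -166.8 kJ/mol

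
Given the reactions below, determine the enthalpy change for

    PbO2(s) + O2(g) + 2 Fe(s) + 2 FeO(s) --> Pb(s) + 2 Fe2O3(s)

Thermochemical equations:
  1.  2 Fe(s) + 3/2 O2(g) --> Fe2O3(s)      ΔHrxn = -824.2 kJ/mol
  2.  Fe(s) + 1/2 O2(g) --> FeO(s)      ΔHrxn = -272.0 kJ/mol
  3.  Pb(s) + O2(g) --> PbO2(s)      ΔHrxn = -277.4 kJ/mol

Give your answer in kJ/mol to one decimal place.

eq. 1 × 2 (scale by 2 for the 2 Fe2O3(s)): (2)·(-824.2) = -1648.4 kJ/mol
eq. 2 reversed and × 2 (reverse to put FeO(s) on the reactant side; ×2 to match 2 FeO(s) in the target): (-2)·(-272.0) = +544.0 kJ/mol
eq. 3 reversed (PbO2(s) must end up as a reactant): +277.4 kJ/mol
ΔHrxn = (2)·(-824.2) + (-2)·(-272.0) + (-1)·(-277.4) = -827.0 kJ/mol

ΔHrxn = -827.0 kJ/mol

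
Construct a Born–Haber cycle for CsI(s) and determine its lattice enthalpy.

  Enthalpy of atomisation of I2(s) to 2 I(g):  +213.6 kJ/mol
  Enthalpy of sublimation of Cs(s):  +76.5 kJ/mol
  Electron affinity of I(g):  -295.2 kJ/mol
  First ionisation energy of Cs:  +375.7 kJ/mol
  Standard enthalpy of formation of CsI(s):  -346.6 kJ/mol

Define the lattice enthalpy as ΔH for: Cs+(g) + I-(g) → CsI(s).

ΔHf° = 1·ΔHsub + 1·(ΣIE) + 1/2·D(I2) + 1·EA + U
-346.6 = 1·(+76.5) + 1·(+375.7) + 1/2·(+213.6) + 1·(-295.2) + U
U = -346.6 − (+263.8) = -610.4 kJ/mol

U = -610.4 kJ/mol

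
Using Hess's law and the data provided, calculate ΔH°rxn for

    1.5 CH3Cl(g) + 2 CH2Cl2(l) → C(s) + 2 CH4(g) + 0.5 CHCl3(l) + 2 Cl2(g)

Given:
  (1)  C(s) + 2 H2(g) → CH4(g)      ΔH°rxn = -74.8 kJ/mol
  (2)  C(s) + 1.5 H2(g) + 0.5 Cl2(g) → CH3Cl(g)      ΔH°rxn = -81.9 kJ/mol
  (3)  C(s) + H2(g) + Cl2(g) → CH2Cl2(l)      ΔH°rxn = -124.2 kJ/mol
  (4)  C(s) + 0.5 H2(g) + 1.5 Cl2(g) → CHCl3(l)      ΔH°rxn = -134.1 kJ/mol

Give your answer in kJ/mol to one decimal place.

ΔH°rxn = 154.6 kJ/mol

(1) × 2 (scale by 2 for the 2 CH4(g)): (2)·(-74.8) = -149.6 kJ/mol
(2) reversed and × 3/2 (reverse to put CH3Cl(g) on the reactant side; ×3/2 to match 3/2 CH3Cl(g) in the target): (-3/2)·(-81.9) = +122.85 kJ/mol
(3) reversed and × 2 (CH2Cl2(l) must end up as a reactant; scale by 2 for the 2 CH2Cl2(l)): (-2)·(-124.2) = +248.4 kJ/mol
(4) × 1/2 (scale by 1/2 for the 1/2 CHCl3(l)): (1/2)·(-134.1) = -67.05 kJ/mol
ΔH°rxn = (-149.6) + (+122.85) + (+248.4) + (-67.05) = 154.6 kJ/mol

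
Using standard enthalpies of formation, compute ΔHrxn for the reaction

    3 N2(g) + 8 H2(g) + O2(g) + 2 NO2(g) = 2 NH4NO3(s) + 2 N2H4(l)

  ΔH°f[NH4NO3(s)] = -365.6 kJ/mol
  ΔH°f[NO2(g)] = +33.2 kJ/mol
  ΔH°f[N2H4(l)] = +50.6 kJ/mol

ΔHrxn = -696.4 kJ/mol

Products: 2·(-365.6) + 2·(+50.6) = -630.0
Reactants: 3·(+0.0) + 8·(+0.0) + 1·(+0.0) + 2·(+33.2) = +66.4
ΔHrxn = (-630.0) − (+66.4) = -696.4 kJ/mol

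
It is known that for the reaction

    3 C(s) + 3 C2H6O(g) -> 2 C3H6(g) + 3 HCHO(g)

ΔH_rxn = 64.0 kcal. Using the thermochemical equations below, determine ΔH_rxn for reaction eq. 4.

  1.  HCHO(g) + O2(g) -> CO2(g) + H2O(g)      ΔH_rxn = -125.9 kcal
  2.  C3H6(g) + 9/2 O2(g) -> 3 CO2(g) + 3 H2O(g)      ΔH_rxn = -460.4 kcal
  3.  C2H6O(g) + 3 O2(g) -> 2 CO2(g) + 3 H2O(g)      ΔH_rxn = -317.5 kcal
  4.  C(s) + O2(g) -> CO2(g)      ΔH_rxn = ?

eq. 1 reversed and × 3 (HCHO(g) must end up as a product; ×3 to match 3 HCHO(g) in the target): (-3)·(-125.9) = +377.7 kcal
eq. 2 reversed and × 2 (C3H6(g) must end up as a product; ×2 to match 2 C3H6(g) in the target): (-2)·(-460.4) = +920.8 kcal
eq. 3 × 3 (×3 to match 3 C2H6O(g) in the target): (3)·(-317.5) = -952.5 kcal
eq. 4 × 3 (scale by 3 for the 3 C(s)): contributes 3·x
+64.0 = (+377.7) + (+920.8) + (-952.5) + 3·x
x = (+64.0 − (+346.0)) / (3) = -94.0 kcal

ΔH_rxn = -94.0 kcal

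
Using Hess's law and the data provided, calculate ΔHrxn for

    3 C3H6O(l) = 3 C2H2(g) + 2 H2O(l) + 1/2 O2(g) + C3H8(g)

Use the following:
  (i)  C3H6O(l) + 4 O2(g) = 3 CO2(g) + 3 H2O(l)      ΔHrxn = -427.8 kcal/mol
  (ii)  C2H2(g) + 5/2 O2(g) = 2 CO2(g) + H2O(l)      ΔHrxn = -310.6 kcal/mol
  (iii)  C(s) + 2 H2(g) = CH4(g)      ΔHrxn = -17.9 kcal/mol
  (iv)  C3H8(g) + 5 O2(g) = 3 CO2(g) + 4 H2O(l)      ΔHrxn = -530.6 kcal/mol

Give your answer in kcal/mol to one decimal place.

(i) × 3: (3)·(-427.8) = -1283.4 kcal/mol
(ii) reversed and × 3: (-3)·(-310.6) = +931.8 kcal/mol
(iii): not needed.
(iv) reversed: +530.6 kcal/mol
Summing the manipulated equations, ΔHrxn = (3)·(-427.8) + (-3)·(-310.6) + (-1)·(-530.6) = 179.0 kcal/mol

ΔHrxn = 179.0 kcal/mol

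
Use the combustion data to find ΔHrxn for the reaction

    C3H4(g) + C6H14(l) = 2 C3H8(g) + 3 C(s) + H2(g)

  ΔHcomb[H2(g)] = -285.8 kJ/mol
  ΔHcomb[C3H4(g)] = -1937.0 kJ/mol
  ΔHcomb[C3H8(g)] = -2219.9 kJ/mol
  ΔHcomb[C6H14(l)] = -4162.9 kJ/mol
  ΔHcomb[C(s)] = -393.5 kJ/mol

ΔHrxn = -193.8 kJ/mol

Using ΔH = Σ nΔHc°(reactants) − Σ nΔHc°(products):
= [1·(-1937.0) + 1·(-4162.9)] − [2·(-2219.9) + 3·(-393.5) + 1·(-285.8)]
= -193.8 kJ/mol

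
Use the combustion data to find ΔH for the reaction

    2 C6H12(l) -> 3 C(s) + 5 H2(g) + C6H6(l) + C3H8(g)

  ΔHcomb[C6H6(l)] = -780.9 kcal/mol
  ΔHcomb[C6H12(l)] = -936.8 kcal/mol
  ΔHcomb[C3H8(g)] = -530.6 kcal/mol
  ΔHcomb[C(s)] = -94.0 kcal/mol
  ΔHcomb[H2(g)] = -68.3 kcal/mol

ΔH = 61.4 kcal/mol

Using ΔH = Σ nΔHc°(reactants) − Σ nΔHc°(products):
= [2·(-936.8)] − [3·(-94.0) + 5·(-68.3) + 1·(-780.9) + 1·(-530.6)]
= 61.4 kcal/mol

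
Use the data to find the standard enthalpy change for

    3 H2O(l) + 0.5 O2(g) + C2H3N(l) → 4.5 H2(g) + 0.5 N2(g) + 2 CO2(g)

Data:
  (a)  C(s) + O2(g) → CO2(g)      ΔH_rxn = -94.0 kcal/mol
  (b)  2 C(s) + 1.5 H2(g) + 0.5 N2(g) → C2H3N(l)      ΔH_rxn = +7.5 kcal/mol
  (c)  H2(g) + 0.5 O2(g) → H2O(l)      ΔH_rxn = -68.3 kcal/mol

(a) × 2 (scale by 2 for the 2 CO2(g)): (2)·(-94.0) = -188.0 kcal/mol
(b) reversed (C2H3N(l) must end up as a reactant): -7.5 kcal/mol
(c) reversed and × 3 (reverse to put H2O(l) on the reactant side; scale by 3 for the 3 H2O(l)): (-3)·(-68.3) = +204.9 kcal/mol
ΔH_rxn = (-188.0) + (-7.5) + (+204.9) = 9.4 kcal/mol

ΔH_rxn = 9.4 kcal/mol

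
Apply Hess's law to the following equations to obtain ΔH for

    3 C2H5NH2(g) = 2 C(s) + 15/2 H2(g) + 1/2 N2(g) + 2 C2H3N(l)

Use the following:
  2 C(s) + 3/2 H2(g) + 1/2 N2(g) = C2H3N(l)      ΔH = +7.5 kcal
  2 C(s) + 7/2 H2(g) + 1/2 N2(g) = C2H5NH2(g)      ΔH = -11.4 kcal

ΔH = 49.2 kcal

equation 1 × 2 (scale by 2 for the 2 C2H3N(l)): (2)·(+7.5) = +15.0 kcal
equation 2 reversed and × 3 (reverse to put C2H5NH2(g) on the reactant side; ×3 to match 3 C2H5NH2(g) in the target): (-3)·(-11.4) = +34.2 kcal
Combining the equations, ΔH = (2)·(+7.5) + (-3)·(-11.4) = 49.2 kcal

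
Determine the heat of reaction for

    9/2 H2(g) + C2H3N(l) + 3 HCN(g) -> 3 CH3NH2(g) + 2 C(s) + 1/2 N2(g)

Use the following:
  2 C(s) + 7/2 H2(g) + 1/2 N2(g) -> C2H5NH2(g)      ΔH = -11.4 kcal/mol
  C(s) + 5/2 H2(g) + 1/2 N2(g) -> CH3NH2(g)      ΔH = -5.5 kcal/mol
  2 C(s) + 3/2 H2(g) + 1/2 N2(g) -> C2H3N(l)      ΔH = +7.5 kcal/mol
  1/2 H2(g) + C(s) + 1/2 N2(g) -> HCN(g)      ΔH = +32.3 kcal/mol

equation 1: not needed (C2H5NH2(g) appears nowhere else).
equation 2 × 3 (scale by 3 for the 3 CH3NH2(g)): (3)·(-5.5) = -16.5 kcal/mol
equation 3 reversed (reverse to put C2H3N(l) on the reactant side): -7.5 kcal/mol
equation 4 reversed and × 3 (reverse to put HCN(g) on the reactant side; scale by 3 for the 3 HCN(g)): (-3)·(+32.3) = -96.9 kcal/mol
By Hess's law, ΔH = (3)·(-5.5) + (-1)·(+7.5) + (-3)·(+32.3) = -120.9 kcal/mol

ΔH = -120.9 kcal/mol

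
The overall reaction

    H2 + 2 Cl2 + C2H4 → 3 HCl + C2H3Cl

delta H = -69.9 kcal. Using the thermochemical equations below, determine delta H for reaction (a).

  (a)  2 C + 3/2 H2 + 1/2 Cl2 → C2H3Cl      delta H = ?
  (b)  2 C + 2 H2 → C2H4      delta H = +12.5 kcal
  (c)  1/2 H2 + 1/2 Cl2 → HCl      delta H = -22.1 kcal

(a) as written: contributes x
(b) reversed: -12.5 kcal
(c) × 3: (3)·(-22.1) = -66.3 kcal
-69.9 = (-12.5) + (-66.3) + x
x = (-69.9 − (-78.8)) / (1) = 8.9 kcal

delta H = 8.9 kcal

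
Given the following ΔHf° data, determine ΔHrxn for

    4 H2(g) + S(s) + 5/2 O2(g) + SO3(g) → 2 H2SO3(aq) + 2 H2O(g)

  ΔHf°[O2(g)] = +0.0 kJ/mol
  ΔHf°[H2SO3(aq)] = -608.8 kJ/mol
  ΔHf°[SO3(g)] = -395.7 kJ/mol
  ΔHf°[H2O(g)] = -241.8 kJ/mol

ΔHrxn = -1305.5 kJ/mol

Products: 2·(-608.8) + 2·(-241.8) = -1701.2
Reactants: 4·(+0.0) + 1·(+0.0) + 5/2·(+0.0) + 1·(-395.7) = -395.7
ΔHrxn = (-1701.2) − (-395.7) = -1305.5 kJ/mol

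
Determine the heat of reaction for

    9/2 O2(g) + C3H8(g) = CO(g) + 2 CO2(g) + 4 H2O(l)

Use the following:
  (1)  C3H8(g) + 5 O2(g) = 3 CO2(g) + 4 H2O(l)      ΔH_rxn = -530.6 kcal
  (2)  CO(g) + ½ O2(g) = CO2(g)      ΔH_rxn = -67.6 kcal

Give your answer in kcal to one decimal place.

(1) as written: -530.6 kcal
(2) reversed: +67.6 kcal
ΔH_rxn = (-530.6) + (+67.6) = -463.0 kcal

ΔH_rxn = -463.0 kcal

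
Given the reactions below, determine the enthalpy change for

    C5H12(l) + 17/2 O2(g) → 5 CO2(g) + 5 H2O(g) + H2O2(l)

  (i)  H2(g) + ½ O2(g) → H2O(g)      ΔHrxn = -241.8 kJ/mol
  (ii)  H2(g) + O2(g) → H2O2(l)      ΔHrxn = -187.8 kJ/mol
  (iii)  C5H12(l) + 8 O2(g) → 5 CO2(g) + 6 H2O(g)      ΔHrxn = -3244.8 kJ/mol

(i) reversed: +241.8 kJ/mol
(ii) as written (H2O2(l) already on the product side): -187.8 kJ/mol
(iii) as written (C5H12(l) already on the reactant side): -3244.8 kJ/mol
ΔHrxn = (+241.8) + (-187.8) + (-3244.8) = -3190.8 kJ/mol

ΔHrxn = -3190.8 kJ/mol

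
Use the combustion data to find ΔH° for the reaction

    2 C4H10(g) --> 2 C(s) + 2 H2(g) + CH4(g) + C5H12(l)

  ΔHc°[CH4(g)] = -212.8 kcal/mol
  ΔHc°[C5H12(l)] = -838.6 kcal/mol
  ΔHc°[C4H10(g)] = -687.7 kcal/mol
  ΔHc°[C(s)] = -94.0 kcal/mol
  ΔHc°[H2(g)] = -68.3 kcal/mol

ΔH° = 0.6 kcal/mol

With combustion enthalpies, reactants minus products:
= [2·(-687.7)] − [2·(-94.0) + 2·(-68.3) + 1·(-212.8) + 1·(-838.6)]
= 0.6 kcal/mol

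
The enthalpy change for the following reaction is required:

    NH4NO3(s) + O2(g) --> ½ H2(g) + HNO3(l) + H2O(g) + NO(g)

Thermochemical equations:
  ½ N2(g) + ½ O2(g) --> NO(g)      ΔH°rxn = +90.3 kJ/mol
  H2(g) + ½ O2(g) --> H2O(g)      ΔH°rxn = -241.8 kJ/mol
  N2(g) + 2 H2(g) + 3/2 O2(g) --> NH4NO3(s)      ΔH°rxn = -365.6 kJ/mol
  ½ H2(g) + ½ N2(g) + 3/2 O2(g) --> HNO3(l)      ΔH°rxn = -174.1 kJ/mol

equation 1 as written (NO(g) already on the product side): +90.3 kJ/mol
equation 2 as written (H2O(g) already on the product side): -241.8 kJ/mol
equation 3 reversed (reverse to put NH4NO3(s) on the reactant side): +365.6 kJ/mol
equation 4 as written (HNO3(l) already on the product side): -174.1 kJ/mol
Combining the equations, ΔH°rxn = (1)·(+90.3) + (1)·(-241.8) + (-1)·(-365.6) + (1)·(-174.1) = 40.0 kJ/mol

ΔH°rxn = 40.0 kJ/mol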